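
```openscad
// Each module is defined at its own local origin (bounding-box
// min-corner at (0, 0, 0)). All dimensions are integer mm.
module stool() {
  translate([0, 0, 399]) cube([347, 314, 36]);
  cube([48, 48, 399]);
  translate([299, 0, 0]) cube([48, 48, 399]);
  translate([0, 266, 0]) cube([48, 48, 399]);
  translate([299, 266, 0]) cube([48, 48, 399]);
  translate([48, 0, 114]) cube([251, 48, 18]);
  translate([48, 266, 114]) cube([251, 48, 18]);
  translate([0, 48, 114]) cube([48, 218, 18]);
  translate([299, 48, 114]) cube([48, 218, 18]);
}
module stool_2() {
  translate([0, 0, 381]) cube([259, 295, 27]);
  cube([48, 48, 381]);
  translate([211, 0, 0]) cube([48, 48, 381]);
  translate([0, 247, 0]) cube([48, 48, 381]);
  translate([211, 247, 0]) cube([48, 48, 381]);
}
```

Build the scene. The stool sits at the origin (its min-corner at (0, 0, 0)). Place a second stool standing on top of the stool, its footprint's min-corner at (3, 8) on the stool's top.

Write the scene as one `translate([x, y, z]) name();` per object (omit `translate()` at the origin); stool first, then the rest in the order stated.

stool();
translate([3, 8, 435]) stool_2();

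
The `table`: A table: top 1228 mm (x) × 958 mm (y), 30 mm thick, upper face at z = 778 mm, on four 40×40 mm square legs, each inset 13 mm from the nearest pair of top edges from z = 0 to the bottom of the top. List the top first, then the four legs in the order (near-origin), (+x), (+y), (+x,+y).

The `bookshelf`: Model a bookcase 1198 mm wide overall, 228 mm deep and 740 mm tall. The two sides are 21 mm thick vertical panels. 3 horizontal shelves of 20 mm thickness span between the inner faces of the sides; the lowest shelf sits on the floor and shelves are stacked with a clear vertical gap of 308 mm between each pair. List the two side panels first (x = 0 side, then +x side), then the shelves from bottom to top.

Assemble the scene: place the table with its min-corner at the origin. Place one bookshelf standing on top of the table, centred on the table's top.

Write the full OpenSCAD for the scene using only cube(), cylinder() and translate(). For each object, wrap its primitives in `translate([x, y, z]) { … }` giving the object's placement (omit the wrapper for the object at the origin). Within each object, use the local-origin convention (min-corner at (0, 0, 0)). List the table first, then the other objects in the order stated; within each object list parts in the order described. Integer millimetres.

translate([0, 0, 748]) cube([1228, 958, 30]);
translate([13, 13, 0]) cube([40, 40, 748]);
translate([1175, 13, 0]) cube([40, 40, 748]);
translate([13, 905, 0]) cube([40, 40, 748]);
translate([1175, 905, 0]) cube([40, 40, 748]);
translate([15, 365, 778]) {
  cube([21, 228, 740]);
  translate([1177, 0, 0]) cube([21, 228, 740]);
  translate([21, 0, 0]) cube([1156, 228, 20]);
  translate([21, 0, 328]) cube([1156, 228, 20]);
  translate([21, 0, 656]) cube([1156, 228, 20]);
}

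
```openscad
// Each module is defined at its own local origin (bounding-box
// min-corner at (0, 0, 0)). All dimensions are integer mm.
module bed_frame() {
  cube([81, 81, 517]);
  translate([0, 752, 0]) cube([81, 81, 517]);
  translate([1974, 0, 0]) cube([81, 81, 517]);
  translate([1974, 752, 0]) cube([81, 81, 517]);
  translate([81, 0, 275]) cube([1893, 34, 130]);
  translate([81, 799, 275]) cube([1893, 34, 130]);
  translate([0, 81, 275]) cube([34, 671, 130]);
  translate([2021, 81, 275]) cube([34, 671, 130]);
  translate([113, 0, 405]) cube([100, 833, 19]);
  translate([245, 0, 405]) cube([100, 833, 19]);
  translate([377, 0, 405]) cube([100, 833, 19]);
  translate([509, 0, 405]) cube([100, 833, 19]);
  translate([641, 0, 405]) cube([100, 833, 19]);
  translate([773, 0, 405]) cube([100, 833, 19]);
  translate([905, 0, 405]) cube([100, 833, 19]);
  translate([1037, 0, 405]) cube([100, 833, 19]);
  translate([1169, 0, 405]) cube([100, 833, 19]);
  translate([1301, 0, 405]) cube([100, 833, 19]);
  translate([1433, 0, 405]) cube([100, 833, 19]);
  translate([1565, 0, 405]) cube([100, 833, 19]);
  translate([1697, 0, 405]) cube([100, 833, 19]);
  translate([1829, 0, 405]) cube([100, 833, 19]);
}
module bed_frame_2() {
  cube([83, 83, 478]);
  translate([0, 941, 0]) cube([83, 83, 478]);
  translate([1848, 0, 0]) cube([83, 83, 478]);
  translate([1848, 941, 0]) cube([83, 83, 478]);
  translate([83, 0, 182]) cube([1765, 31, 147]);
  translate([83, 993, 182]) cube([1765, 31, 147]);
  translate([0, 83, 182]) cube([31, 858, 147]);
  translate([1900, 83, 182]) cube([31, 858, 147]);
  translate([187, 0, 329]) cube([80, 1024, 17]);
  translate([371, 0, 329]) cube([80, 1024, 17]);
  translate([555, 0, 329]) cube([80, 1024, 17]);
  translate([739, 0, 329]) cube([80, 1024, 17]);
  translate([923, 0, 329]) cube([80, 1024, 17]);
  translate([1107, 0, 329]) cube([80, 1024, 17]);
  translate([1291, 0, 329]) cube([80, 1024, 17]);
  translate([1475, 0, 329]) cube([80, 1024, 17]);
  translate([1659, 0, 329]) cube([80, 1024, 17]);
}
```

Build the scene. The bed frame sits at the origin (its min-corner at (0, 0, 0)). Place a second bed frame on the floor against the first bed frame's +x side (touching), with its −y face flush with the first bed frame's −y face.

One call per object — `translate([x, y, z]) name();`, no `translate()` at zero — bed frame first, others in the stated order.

bed_frame();
translate([2055, 0, 0]) bed_frame_2();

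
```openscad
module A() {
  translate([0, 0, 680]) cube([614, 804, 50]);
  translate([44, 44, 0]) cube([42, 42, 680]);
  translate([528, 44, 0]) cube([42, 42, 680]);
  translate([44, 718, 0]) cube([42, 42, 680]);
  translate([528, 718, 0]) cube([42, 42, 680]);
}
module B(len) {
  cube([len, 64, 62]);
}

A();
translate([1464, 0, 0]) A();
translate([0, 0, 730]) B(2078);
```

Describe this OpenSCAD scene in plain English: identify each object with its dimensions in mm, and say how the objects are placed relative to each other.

A is a table with a 614×804 mm rectangular top, 50 mm thick, top surface at z = 730 mm, supported by four 42×42 mm square legs, each inset 44 mm from the nearest pair of top edges, running from the floor.

B is a rectangular beam 2078 mm long (x), 64 mm deep (y), 62 mm thick (z).

The beam spans the tops of two tables placed 850 mm apart, resting at z = 730 mm.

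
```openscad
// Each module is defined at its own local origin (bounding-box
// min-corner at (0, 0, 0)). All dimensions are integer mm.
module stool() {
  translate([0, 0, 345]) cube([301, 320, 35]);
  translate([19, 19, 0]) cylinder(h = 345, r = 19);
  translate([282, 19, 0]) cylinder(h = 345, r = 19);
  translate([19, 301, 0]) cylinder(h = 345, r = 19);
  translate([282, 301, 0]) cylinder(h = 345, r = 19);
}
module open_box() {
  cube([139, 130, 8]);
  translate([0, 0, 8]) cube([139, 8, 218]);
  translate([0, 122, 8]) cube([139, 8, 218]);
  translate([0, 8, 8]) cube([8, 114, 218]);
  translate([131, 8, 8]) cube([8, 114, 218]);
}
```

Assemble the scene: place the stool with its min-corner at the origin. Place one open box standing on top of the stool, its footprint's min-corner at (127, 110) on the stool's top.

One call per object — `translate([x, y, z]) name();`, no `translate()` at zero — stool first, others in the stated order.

stool();
translate([127, 110, 380]) open_box();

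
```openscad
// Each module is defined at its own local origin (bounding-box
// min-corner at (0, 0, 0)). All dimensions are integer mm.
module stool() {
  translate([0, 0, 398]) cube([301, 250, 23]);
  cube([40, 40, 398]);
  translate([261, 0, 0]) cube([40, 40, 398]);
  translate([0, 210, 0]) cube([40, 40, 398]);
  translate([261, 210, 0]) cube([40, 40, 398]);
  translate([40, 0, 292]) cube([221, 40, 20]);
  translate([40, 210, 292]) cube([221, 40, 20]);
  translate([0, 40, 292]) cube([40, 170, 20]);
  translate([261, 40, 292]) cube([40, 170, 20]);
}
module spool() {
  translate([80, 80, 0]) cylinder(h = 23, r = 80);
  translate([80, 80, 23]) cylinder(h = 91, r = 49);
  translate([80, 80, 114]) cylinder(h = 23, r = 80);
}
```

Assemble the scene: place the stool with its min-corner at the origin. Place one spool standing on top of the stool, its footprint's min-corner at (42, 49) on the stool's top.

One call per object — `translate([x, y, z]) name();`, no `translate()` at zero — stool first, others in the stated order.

stool();
translate([42, 49, 421]) spool();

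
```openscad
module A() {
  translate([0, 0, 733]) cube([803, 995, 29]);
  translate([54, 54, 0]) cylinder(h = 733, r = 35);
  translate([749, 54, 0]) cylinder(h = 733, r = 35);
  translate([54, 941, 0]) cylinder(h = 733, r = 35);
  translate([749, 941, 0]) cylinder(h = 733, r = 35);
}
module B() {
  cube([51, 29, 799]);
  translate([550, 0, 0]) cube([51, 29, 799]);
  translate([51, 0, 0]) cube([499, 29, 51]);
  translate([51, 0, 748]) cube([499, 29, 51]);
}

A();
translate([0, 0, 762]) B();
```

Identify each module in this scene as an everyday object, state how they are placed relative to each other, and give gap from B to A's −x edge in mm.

The picture frame's min-x is at 0; the table's min-x is 0; gap = 0 mm.

A is a table. B is a picture frame. The picture frame is on top of the table. The gap from the picture frame to the table's −x edge is 0 mm.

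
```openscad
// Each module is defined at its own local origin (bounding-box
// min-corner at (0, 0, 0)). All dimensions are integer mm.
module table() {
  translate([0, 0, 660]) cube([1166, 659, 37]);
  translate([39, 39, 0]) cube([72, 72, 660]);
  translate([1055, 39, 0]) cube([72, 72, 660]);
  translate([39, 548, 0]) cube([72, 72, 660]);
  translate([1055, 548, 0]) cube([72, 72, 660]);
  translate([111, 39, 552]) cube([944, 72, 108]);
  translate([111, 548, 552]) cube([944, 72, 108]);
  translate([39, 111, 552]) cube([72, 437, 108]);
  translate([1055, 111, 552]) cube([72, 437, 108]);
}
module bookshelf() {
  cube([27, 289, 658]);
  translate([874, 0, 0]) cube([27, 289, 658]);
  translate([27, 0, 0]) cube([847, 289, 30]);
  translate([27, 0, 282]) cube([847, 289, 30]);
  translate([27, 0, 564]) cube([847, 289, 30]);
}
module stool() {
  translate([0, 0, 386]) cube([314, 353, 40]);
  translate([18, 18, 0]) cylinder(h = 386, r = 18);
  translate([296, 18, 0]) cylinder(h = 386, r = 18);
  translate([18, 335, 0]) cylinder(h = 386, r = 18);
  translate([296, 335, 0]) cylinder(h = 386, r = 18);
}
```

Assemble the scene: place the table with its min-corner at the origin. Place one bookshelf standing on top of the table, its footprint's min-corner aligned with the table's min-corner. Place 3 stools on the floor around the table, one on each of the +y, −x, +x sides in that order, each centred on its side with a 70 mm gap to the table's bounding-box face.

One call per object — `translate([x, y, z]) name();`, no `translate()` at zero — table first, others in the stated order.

table();
translate([0, 0, 697]) bookshelf();
translate([426, 729, 0]) stool();
translate([-384, 153, 0]) stool();
translate([1236, 153, 0]) stool();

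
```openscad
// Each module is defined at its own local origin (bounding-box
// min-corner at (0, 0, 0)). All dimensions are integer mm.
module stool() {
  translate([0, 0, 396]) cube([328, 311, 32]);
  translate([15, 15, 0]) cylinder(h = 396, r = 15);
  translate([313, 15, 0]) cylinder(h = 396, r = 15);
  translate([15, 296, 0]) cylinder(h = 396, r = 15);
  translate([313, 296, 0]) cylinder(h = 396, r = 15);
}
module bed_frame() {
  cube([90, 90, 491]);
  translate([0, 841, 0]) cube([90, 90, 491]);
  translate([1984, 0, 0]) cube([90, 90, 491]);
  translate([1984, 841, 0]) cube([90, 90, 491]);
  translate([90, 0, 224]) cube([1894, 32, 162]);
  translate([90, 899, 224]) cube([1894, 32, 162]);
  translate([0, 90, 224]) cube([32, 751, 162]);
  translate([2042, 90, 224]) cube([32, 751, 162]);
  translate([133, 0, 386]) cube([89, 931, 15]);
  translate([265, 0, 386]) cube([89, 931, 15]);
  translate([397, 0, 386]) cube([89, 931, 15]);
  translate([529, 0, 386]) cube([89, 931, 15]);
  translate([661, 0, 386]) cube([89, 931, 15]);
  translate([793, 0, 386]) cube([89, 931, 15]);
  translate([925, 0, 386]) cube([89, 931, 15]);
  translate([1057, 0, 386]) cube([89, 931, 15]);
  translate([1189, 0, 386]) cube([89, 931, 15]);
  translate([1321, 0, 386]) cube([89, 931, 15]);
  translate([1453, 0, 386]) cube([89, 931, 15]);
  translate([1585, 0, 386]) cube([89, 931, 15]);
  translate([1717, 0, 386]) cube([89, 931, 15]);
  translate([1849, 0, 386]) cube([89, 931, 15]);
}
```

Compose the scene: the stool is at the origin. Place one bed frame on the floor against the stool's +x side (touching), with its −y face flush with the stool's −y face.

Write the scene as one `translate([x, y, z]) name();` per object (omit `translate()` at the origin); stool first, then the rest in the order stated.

stool();
translate([328, 0, 0]) bed_frame();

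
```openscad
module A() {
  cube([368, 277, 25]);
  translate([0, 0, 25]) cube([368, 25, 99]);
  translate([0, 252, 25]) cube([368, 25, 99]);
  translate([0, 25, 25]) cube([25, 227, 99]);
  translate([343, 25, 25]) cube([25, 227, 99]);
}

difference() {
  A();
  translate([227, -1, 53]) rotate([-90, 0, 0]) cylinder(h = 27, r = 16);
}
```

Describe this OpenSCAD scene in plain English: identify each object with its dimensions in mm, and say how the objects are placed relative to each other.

A is an open-topped rectangular box: outside dimensions 368×277×124 mm, with a uniform wall and base thickness of 25 mm. The base is a full 368×277 slab on the floor; four walls sit on top of the base. The front and back walls (the −y and +y sides) span the full width; the two side walls fit between them.

The open box has a circular hole of radius 16 mm through its front wall, centred at (x = 227, z = 53).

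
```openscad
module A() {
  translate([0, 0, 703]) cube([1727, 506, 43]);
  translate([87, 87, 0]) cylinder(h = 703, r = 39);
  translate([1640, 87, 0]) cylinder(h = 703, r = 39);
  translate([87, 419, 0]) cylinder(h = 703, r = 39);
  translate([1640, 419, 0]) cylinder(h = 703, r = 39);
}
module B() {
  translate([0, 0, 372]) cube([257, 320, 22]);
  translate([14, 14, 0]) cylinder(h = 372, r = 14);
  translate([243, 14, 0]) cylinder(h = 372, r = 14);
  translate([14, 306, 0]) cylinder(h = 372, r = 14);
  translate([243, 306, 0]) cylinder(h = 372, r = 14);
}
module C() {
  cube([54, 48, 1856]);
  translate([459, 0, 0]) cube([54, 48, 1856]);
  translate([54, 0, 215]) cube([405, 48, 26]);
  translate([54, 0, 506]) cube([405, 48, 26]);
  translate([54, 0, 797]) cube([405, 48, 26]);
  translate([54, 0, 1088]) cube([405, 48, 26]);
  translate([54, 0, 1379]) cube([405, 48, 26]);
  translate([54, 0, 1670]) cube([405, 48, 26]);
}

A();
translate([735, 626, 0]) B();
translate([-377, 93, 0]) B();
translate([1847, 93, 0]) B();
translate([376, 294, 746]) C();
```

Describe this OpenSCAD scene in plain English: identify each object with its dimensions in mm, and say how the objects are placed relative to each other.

A is a rectangular dining table. The top is 1727×506×43 mm with its upper surface at z = 746 mm. It stands on four round legs of 78 mm diameter, each leg's bounding box inset 48 mm from the nearest pair of top edges, running from the floor to the underside of the top.

B is a four-legged stool. The seat is a 257×320×22 mm slab whose top surface is at z = 394 mm; four round legs, each 28 mm in diameter, run from the floor (z = 0) to the underside of the seat, each leg's axis is inset half a diameter from the nearest pair of seat edges (so the leg's bounding box is flush with the corner).

C is a wooden ladder with two side rails of 54×48 mm section and 1856 mm height, set 513 mm apart overall. Between them run 6 rectangular rungs (48 mm deep, 26 mm thick), front faces flush with the rails' −y face. The bottom of the first rung is 215 mm above the floor and each subsequent rung is 291 mm higher than the one below.

Three stools sit around the table at the +y, −x, +x sides. The ladder is on top of the table.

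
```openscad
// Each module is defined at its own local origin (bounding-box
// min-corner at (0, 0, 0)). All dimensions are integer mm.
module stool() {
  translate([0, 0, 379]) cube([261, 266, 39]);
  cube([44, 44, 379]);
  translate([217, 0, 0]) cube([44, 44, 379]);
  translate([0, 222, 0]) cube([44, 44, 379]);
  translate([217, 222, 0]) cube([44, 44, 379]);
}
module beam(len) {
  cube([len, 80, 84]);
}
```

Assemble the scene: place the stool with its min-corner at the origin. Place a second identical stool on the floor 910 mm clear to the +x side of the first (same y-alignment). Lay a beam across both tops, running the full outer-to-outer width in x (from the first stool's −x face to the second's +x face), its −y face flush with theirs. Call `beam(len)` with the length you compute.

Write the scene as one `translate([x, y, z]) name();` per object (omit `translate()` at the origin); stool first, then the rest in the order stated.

stool();
translate([1171, 0, 0]) stool();
translate([0, 0, 418]) beam(1432);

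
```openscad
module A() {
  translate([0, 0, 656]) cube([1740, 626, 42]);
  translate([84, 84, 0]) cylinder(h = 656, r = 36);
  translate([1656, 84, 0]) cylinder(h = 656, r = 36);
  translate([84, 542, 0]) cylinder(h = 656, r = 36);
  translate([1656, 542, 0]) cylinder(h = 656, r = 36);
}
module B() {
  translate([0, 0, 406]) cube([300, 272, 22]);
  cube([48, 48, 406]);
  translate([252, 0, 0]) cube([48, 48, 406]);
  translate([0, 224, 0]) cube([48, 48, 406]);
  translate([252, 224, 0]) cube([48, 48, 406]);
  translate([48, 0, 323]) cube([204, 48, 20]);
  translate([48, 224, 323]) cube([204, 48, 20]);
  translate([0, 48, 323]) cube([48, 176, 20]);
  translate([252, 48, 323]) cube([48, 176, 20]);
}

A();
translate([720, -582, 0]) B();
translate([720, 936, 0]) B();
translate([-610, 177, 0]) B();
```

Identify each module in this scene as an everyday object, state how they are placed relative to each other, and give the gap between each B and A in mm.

A is a table. B is a stool. Three stools sit around the table at the −y, +y, −x sides. The gap between each stool and the table is 310 mm.

Each stool's nearest face is 310 mm from the table's bounding box.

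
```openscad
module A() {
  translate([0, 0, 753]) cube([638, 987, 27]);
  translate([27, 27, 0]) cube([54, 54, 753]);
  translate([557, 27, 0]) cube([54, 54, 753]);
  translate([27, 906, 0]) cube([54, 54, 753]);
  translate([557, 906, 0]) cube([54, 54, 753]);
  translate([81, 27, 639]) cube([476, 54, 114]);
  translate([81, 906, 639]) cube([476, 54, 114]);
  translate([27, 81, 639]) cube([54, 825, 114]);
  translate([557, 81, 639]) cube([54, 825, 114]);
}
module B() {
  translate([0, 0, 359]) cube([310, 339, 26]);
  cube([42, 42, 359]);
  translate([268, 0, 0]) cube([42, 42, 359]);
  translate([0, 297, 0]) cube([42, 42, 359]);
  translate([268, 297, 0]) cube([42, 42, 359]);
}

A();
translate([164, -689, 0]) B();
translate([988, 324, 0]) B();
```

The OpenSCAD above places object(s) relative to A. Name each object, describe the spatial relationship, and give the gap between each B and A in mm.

A is a table. B is a stool. Two stools sit around the table at the −y, +x sides. The gap between each stool and the table is 350 mm.

Each stool's nearest face is 350 mm from the table's bounding box.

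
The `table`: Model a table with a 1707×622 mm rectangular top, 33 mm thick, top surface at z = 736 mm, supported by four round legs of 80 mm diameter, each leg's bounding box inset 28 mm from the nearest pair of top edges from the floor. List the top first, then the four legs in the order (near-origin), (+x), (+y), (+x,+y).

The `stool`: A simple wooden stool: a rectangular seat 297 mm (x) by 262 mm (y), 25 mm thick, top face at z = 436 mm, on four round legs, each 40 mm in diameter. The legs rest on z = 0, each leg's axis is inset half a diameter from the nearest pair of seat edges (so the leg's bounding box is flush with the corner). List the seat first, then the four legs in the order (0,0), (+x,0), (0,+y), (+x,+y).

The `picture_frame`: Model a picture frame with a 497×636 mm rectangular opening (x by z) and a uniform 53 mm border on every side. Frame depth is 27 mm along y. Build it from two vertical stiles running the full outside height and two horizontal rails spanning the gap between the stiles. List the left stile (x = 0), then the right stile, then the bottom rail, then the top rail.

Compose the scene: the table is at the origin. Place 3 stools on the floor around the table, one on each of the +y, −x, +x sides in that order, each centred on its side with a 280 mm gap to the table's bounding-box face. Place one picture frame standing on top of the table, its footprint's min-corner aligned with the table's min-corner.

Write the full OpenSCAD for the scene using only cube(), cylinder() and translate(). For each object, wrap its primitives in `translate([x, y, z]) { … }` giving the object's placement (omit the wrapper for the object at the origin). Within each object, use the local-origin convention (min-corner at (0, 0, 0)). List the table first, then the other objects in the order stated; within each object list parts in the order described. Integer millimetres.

translate([0, 0, 703]) cube([1707, 622, 33]);
translate([68, 68, 0]) cylinder(h = 703, r = 40);
translate([1639, 68, 0]) cylinder(h = 703, r = 40);
translate([68, 554, 0]) cylinder(h = 703, r = 40);
translate([1639, 554, 0]) cylinder(h = 703, r = 40);
translate([705, 902, 0]) {
  translate([0, 0, 411]) cube([297, 262, 25]);
  translate([20, 20, 0]) cylinder(h = 411, r = 20);
  translate([277, 20, 0]) cylinder(h = 411, r = 20);
  translate([20, 242, 0]) cylinder(h = 411, r = 20);
  translate([277, 242, 0]) cylinder(h = 411, r = 20);
}
translate([-577, 180, 0]) {
  translate([0, 0, 411]) cube([297, 262, 25]);
  translate([20, 20, 0]) cylinder(h = 411, r = 20);
  translate([277, 20, 0]) cylinder(h = 411, r = 20);
  translate([20, 242, 0]) cylinder(h = 411, r = 20);
  translate([277, 242, 0]) cylinder(h = 411, r = 20);
}
translate([1987, 180, 0]) {
  translate([0, 0, 411]) cube([297, 262, 25]);
  translate([20, 20, 0]) cylinder(h = 411, r = 20);
  translate([277, 20, 0]) cylinder(h = 411, r = 20);
  translate([20, 242, 0]) cylinder(h = 411, r = 20);
  translate([277, 242, 0]) cylinder(h = 411, r = 20);
}
translate([0, 0, 736]) {
  cube([53, 27, 742]);
  translate([550, 0, 0]) cube([53, 27, 742]);
  translate([53, 0, 0]) cube([497, 27, 53]);
  translate([53, 0, 689]) cube([497, 27, 53]);
}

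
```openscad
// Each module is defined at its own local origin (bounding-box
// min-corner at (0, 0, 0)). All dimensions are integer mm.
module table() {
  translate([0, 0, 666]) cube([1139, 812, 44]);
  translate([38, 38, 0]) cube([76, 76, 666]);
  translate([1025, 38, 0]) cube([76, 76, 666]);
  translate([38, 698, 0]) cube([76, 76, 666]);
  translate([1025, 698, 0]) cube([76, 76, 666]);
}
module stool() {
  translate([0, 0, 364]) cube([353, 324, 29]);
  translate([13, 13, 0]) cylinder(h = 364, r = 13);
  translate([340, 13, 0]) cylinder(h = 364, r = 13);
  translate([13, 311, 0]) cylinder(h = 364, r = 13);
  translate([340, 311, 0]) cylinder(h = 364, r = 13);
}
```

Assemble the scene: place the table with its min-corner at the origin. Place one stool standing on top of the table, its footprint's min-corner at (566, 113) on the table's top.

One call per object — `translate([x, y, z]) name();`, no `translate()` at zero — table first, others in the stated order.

table();
translate([566, 113, 710]) stool();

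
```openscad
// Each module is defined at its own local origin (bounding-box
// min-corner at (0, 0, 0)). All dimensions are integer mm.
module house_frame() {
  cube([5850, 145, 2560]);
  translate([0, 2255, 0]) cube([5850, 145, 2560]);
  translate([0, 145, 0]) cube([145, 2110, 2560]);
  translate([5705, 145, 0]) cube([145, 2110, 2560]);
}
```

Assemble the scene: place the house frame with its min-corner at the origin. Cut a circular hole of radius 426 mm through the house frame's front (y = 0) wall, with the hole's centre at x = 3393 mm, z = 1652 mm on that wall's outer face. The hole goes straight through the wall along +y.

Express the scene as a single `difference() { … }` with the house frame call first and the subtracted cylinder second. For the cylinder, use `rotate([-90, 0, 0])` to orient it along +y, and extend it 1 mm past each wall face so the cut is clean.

difference() {
  house_frame();
  translate([3393, -1, 1652]) rotate([-90, 0, 0]) cylinder(h = 147, r = 426);
}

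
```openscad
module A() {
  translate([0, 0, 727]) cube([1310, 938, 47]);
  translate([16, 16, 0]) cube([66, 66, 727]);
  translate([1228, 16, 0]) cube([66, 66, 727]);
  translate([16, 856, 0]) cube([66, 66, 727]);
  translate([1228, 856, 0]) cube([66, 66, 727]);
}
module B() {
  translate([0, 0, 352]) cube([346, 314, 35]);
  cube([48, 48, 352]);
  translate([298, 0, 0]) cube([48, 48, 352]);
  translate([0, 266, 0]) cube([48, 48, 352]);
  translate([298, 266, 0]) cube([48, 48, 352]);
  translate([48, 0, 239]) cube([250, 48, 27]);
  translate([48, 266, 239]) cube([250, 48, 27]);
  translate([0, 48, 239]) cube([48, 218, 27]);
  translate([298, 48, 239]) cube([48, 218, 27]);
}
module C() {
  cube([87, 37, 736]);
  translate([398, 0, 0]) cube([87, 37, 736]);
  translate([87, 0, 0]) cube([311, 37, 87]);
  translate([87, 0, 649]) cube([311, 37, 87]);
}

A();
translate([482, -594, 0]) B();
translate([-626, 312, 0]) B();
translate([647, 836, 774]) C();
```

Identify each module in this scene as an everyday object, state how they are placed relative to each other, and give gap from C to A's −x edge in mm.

A is a table. B is a stool. C is a picture frame. Two stools sit around the table at the −y, −x sides. The picture frame is on top of the table. The gap from the picture frame to the table's −x edge is 647 mm.

The picture frame's min-x is at 647; the table's min-x is 0; gap = 647 mm.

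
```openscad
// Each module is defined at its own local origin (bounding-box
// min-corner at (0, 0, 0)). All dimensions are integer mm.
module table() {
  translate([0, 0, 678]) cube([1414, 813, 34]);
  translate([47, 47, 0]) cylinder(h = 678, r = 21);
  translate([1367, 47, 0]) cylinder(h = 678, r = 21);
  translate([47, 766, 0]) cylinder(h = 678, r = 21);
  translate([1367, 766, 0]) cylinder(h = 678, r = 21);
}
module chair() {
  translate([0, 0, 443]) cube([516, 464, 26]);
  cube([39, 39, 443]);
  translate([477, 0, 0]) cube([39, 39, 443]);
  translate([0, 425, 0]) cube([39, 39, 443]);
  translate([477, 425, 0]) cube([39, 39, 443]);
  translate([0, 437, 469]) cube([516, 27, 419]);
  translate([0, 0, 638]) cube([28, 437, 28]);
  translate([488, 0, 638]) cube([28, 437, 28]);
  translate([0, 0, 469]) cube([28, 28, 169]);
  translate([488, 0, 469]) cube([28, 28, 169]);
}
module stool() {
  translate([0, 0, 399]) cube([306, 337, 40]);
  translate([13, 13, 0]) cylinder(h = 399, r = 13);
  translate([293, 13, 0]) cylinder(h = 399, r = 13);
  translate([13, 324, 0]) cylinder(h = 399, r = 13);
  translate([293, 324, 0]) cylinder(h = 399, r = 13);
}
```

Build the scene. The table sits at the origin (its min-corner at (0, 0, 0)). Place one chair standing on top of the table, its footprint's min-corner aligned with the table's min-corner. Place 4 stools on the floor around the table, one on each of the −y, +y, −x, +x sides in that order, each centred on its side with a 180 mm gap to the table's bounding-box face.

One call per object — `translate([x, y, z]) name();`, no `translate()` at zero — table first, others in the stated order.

table();
translate([0, 0, 712]) chair();
translate([554, -517, 0]) stool();
translate([554, 993, 0]) stool();
translate([-486, 238, 0]) stool();
translate([1594, 238, 0]) stool();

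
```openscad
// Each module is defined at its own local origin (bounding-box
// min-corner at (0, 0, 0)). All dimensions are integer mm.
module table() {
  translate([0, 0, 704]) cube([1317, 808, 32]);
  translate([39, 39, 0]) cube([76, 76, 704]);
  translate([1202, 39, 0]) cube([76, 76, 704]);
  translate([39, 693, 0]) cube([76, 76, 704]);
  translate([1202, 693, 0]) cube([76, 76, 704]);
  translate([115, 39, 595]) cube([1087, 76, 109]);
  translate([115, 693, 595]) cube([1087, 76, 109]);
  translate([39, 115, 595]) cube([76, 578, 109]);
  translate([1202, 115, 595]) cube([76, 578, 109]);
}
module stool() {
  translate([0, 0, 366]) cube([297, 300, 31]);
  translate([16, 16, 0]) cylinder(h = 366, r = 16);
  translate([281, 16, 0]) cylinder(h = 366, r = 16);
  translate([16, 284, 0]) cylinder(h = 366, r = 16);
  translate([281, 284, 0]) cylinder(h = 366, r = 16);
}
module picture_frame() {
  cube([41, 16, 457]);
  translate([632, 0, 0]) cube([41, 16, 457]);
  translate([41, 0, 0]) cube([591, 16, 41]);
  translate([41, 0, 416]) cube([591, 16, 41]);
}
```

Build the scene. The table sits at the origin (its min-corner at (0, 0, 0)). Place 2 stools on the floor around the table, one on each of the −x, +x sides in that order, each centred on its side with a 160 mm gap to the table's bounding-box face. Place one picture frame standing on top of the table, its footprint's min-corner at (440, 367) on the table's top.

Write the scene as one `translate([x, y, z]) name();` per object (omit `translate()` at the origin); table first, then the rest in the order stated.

table();
translate([-457, 254, 0]) stool();
translate([1477, 254, 0]) stool();
translate([440, 367, 736]) picture_frame();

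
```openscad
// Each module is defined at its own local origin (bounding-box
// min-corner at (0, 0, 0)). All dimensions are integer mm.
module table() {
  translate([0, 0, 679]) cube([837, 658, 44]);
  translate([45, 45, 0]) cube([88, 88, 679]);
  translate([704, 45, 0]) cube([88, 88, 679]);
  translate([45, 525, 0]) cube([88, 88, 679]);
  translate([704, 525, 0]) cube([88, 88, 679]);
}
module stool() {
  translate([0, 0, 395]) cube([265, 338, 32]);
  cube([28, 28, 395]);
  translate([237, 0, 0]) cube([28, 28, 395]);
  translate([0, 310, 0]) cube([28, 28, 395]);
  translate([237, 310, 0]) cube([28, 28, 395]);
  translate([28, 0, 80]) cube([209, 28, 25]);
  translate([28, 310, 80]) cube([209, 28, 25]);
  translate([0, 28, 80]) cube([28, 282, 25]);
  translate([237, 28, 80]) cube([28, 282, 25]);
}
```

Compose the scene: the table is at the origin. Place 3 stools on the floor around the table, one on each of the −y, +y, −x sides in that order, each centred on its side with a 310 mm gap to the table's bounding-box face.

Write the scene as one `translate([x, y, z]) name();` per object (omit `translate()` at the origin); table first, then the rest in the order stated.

table();
translate([286, -648, 0]) stool();
translate([286, 968, 0]) stool();
translate([-575, 160, 0]) stool();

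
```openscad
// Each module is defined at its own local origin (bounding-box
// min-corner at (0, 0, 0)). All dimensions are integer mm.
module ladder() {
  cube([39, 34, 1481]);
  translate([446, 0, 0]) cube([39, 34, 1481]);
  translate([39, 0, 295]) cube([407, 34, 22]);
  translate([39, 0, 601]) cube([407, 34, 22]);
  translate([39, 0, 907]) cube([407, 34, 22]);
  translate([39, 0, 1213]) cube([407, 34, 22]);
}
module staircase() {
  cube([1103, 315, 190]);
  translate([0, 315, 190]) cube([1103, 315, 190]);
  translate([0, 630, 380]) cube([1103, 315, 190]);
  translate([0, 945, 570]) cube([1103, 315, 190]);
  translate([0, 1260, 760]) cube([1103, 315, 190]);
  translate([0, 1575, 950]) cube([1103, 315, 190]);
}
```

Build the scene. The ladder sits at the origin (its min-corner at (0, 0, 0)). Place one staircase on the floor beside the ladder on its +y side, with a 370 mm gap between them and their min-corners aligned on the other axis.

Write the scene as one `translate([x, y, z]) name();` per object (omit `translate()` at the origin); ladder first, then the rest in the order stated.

ladder();
translate([0, 404, 0]) staircase();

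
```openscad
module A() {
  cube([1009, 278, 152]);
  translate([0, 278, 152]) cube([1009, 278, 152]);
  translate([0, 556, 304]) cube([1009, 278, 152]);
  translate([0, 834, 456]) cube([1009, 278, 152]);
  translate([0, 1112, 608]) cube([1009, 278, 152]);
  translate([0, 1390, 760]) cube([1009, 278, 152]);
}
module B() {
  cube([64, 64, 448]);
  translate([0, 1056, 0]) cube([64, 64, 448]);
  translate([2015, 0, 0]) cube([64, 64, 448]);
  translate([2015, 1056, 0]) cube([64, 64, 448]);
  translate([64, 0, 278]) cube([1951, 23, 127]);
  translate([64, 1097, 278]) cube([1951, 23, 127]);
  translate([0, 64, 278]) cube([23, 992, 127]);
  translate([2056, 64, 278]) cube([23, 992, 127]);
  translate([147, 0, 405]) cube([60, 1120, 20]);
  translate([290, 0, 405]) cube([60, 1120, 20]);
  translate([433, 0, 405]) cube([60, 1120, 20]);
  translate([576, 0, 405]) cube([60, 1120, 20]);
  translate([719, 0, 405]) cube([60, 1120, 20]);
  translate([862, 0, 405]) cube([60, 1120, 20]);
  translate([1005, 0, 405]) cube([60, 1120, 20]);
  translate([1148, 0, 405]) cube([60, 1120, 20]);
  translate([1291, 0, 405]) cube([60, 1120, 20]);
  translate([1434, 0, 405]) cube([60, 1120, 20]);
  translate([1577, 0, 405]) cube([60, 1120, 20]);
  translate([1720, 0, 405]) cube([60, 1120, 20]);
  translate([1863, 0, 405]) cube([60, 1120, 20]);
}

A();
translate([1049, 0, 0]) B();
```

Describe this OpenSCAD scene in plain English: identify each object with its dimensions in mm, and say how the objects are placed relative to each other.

A is a run of 6 identical solid stair steps. Each tread is 1009×278 mm and each step block is 152 mm high. Step 1 rests on the floor; step k is offset from step 1 by (k−1)×278 mm in y and (k−1)×152 mm in z.

B is a bed frame 2079 mm long (x) by 1120 mm wide (y). Four 64×64 mm corner posts, 448 mm tall, at the corners of the footprint. Four rails of 23 mm thickness and 127 mm height run between adjacent posts with their undersides at z = 278 mm, their outer faces flush with the outside of the frame (the two x-running rails run between the posts' inner faces; the two y-running rails run between the posts' inner faces). 13 slats, each 60 mm wide (x) and 20 mm thick, lie across the top of the two x-running rails, running the full 1120 mm width of the frame in y; the slats are evenly spaced along x between the inner faces of the end posts with equal gaps (rounded down to the nearest mm) at the −x end and between each pair — any rounding remainder accumulates at the +x end.

The bed frame is on the floor beside the staircase on its +x side.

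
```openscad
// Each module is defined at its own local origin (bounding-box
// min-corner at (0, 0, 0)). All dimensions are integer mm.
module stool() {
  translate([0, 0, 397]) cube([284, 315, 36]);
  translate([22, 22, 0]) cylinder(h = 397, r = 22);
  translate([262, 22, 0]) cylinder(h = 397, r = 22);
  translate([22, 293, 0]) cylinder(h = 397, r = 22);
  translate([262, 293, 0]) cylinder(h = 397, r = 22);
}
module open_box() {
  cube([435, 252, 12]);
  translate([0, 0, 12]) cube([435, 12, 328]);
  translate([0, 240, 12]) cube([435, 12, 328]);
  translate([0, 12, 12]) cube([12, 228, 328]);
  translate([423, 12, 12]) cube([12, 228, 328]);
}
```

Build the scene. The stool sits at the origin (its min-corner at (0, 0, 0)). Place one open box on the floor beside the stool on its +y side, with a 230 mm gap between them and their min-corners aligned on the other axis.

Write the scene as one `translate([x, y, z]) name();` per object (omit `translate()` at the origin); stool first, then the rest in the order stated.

stool();
translate([0, 545, 0]) open_box();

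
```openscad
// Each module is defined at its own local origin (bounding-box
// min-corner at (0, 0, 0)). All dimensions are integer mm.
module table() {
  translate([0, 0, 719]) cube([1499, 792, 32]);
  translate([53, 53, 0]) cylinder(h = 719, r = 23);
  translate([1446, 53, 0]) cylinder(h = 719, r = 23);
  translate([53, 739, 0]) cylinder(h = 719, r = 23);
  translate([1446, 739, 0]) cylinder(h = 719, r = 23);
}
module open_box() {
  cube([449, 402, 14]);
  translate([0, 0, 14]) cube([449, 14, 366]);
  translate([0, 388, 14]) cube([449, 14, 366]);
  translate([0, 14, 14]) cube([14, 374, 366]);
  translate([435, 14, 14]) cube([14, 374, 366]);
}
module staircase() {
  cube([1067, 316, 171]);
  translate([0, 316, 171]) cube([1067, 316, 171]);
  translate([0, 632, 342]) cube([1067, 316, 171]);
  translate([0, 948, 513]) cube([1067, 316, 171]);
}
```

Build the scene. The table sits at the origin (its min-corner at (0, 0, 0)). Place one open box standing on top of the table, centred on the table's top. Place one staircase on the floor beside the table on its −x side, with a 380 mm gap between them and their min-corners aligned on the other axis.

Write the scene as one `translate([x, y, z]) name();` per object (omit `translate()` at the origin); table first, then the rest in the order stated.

table();
translate([525, 195, 751]) open_box();
translate([-1447, 0, 0]) staircase();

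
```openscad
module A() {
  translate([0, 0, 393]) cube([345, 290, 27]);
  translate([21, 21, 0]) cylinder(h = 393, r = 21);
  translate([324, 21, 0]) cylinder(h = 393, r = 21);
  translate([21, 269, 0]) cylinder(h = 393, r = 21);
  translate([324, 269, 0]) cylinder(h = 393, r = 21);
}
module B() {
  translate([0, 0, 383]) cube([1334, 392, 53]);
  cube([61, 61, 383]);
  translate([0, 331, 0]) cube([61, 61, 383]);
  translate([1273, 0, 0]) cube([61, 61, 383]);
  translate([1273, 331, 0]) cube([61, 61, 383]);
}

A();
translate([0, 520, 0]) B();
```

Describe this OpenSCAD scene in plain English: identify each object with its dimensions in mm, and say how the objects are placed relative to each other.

A is a four-legged stool. The seat is a 345×290×27 mm slab whose top surface is at z = 420 mm; four round legs, each 42 mm in diameter, run from the floor (z = 0) to the underside of the seat, each leg's axis is inset half a diameter from the nearest pair of seat edges (so the leg's bounding box is flush with the corner).

B is a long wooden bench with a 1334 mm (x) × 392 mm (y) seat, 53 mm thick, its top surface 436 mm above the floor. Four 61 mm square legs at the seat corners, flush with the edges, run from z = 0 to the seat underside.

The bench is on the floor beside the stool on its +y side.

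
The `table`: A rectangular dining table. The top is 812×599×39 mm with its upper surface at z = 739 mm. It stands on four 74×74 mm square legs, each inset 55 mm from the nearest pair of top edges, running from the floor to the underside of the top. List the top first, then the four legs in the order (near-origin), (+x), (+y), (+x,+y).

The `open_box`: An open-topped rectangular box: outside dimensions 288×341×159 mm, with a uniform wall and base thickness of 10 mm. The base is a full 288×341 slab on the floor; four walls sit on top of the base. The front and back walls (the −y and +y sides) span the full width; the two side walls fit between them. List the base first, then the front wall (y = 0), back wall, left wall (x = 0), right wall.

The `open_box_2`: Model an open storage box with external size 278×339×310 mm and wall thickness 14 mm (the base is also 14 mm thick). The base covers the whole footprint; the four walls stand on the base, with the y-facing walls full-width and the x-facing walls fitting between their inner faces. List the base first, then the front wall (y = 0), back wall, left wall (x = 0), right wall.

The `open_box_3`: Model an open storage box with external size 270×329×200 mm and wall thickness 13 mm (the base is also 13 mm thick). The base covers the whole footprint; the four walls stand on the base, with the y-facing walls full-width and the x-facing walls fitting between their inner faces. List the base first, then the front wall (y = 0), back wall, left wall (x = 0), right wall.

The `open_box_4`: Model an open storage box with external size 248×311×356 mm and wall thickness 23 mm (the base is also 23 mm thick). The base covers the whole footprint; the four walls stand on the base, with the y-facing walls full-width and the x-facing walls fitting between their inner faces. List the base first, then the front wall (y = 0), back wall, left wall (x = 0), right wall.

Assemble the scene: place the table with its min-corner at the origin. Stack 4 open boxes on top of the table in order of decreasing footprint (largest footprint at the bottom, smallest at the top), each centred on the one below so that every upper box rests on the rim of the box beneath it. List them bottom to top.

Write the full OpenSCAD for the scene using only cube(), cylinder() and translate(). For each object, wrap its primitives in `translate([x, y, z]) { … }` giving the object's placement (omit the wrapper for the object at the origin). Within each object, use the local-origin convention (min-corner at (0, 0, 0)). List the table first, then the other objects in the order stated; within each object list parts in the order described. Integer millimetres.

translate([0, 0, 700]) cube([812, 599, 39]);
translate([55, 55, 0]) cube([74, 74, 700]);
translate([683, 55, 0]) cube([74, 74, 700]);
translate([55, 470, 0]) cube([74, 74, 700]);
translate([683, 470, 0]) cube([74, 74, 700]);
translate([262, 129, 739]) {
  cube([288, 341, 10]);
  translate([0, 0, 10]) cube([288, 10, 149]);
  translate([0, 331, 10]) cube([288, 10, 149]);
  translate([0, 10, 10]) cube([10, 321, 149]);
  translate([278, 10, 10]) cube([10, 321, 149]);
}
translate([267, 130, 898]) {
  cube([278, 339, 14]);
  translate([0, 0, 14]) cube([278, 14, 296]);
  translate([0, 325, 14]) cube([278, 14, 296]);
  translate([0, 14, 14]) cube([14, 311, 296]);
  translate([264, 14, 14]) cube([14, 311, 296]);
}
translate([271, 135, 1208]) {
  cube([270, 329, 13]);
  translate([0, 0, 13]) cube([270, 13, 187]);
  translate([0, 316, 13]) cube([270, 13, 187]);
  translate([0, 13, 13]) cube([13, 303, 187]);
  translate([257, 13, 13]) cube([13, 303, 187]);
}
translate([282, 144, 1408]) {
  cube([248, 311, 23]);
  translate([0, 0, 23]) cube([248, 23, 333]);
  translate([0, 288, 23]) cube([248, 23, 333]);
  translate([0, 23, 23]) cube([23, 265, 333]);
  translate([225, 23, 23]) cube([23, 265, 333]);
}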